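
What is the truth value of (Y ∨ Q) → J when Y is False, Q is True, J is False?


Y = False, Q = True, J = False
Step 1: Y ∨ Q = False OR True = True
Step 2: (True) → J: false only when antecedent=True and J=False.
Result: False

False


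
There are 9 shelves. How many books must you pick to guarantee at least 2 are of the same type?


Pigeonhole: to guarantee k in one of n categories, need (k-1)×n + 1.
k = 2, n = 9
Minimum = (2-1) × 9 + 1 = 1 × 9 + 1

10


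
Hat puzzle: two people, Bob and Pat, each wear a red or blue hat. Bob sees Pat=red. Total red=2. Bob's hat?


Total red = 2, Pat = red
Red accounted for: 1
Remaining for Bob: 1
Bob's hat is red.

red


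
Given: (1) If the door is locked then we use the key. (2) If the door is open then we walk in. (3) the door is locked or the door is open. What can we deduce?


Constructive dilemma: (P → Q) ∧ (R → S), P ∨ R ⊢ Q ∨ S
Premise 1: the door is locked → we use the key
Premise 2: the door is open → we walk in
Premise 3: the door is locked ∨ the door is open
Case 1: Assuming the door is locked, then by Premise 1, we use the key.
Case 2: Assuming the door is open, then by Premise 2, we walk in.
Since one of the door is locked or the door is open must hold, we get we use the key or we walk in.

We use the key or we walk in.


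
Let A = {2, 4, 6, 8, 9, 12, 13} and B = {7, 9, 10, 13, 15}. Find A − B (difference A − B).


A = {2, 4, 6, 8, 9, 12, 13}
B = {7, 9, 10, 13, 15}
Operation: difference A − B
In A but not B: 2, 4, 6, 8, 12

{2, 4, 6, 8, 12}


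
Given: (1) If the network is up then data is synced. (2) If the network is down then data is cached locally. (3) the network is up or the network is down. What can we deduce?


Constructive dilemma: (P → Q) ∧ (R → S), P ∨ R ⊢ Q ∨ S
Premise 1: the network is up → data is synced
Premise 2: the network is down → data is cached locally
Premise 3: the network is up ∨ the network is down
Case 1: Assuming the network is up, then by Premise 1, data is synced.
Case 2: Assuming the network is down, then by Premise 2, data is cached locally.
Since one of the network is up or the network is down must hold, we get data is synced or data is cached locally.

Data is synced or data is cached locally.


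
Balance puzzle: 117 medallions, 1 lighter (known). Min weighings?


Each weighing has 3 outcomes (left heavy / balance / right heavy), so k weighings distinguish at most 3^k cases; splitting into three near-equal groups achieves this.
Need 3^k ≥ 117: 3^4 = 81 < 117 ≤ 3^5 = 243
k = ⌈log₃(117)⌉ = 5

5


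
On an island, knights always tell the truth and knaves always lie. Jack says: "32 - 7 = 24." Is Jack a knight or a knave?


Statement: "32 - 7 = 24."
Actual: 32 - 7 = 25
Claimed: 24
Statement is FALSE → Jack lies → Knave

Knave


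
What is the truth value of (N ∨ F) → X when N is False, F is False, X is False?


N = False, F = False, X = False
Step 1: N ∨ F = False OR False = False
Step 2: (False) → X: false only when antecedent=True and X=False.
Result: True

True


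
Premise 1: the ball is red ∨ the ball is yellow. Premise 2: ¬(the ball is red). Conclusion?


Disjunctive syllogism: P ∨ Q, ¬P ⊢ Q
Disjunction: the ball is red ∨ the ball is yellow
We know it is not the case that the ball is red.
By disjunctive syllogism, the other disjunct must be true.

The ball is yellow


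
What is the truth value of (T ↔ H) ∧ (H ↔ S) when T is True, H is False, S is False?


T = True, H = False, S = False
Step 1: T ↔ H is true when T and H have the same value. Result: False
Step 2: H ↔ S is true when H and S have the same value. Result: True
Step 3: False ∧ True = False

False


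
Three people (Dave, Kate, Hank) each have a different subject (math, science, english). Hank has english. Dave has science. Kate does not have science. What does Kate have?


From clues:
  Hank → english
  Dave → science
By elimination, Kate gets the remaining.

math


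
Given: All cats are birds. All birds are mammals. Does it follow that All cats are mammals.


Premise 1: All cats are birds.
Premise 2: All birds are mammals.
Conclusion: All cats are mammals.
Barbara syllogism (AAA-1): All A are B, All B are C → All A are C.
Middle term (birds) distributed in premise 2.

Valid


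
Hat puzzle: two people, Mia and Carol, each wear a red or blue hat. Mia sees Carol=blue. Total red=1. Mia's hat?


Total red = 1, Carol = blue
Red accounted for: 0
Remaining for Mia: 1
Mia's hat is red.

red


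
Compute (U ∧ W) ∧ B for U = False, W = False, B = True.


U = False, W = False, B = True
Step 1: U ∧ W = False AND False = False
Step 2: False ∧ B = False AND True = False
AND is true only when ALL operands are true.

False


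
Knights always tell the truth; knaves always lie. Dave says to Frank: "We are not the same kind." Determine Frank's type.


Dave says: "We are not the same kind."
Case 1: Dave is a Knight (truth-teller)
  Statement is true → they ARE different → Frank is a Knave
Case 2: Dave is a Knave (liar)
  Statement is false → they are NOT different → Frank is a Knave
In both cases, Frank is a Knave.

Knave


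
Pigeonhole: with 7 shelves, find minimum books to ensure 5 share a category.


Pigeonhole: to guarantee k in one of n categories, need (k-1)×n + 1.
k = 5, n = 7
Minimum = (5-1) × 7 + 1 = 4 × 7 + 1

29


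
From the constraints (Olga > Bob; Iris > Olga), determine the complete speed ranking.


Constraints: Olga > Bob; Iris > Olga
Method: at each step, the next-highest is the one remaining person who never appears on the smaller side of a constraint between remaining people.
  Step 1: remaining {Olga, Bob, Iris}; on the smaller side: {Olga, Bob} → Iris is next (Iris > Olga).
  Step 2: remaining {Olga, Bob}; on the smaller side: {Bob} → Olga is next (Olga > Bob).
  Step 3: only Bob remains → lowest.
Final ranking (highest to lowest):

Iris > Olga > Bob


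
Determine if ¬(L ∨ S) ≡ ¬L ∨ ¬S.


Expression 1: ¬(L ∨ S)
Expression 2: ¬L ∨ ¬S
Truth table (L S | Expr1 Expr2):
  T T |   F     F
  T F |   F     T   ← differ
  F T |   F     T   ← differ
  F F |   T     T
Counterexample: L=T, S=F gives Expr1 = F but Expr2 = T, so the expressions are NOT logically equivalent.

No


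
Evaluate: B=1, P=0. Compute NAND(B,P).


B AND P = 0
NOT(0) = 1

1


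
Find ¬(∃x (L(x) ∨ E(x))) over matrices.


Original: ∃x (L(x) ∨ E(x))
Rule: ¬∀→∃, ¬∃→∀, negate predicate.
Negation: ∀x (¬L(x) ∧ ¬E(x))

∀x (¬L(x) ∧ ¬E(x))


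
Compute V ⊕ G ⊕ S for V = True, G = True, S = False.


V = True, G = True, S = False
Step 1: V ⊕ G = True XOR True = False
Step 2: False ⊕ S = False XOR False = False
XOR is true when an odd number of operands are true.

False


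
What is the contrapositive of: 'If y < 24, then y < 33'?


Original: If y < 24, then y < 33
Contrapositive: If ¬Q, then ¬P
Negate Q: not (y < 33)
Negate P: not (y < 24)

If not (y < 33), then not (y < 24).


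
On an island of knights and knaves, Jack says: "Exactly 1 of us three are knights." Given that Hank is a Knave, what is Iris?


Jack claims exactly 1 knights among Jack, Hank, Iris.
Given: Hank is a Knave.

Case 1: Jack is a Knight (tells truth)
  Then exactly 1 of the three are knights.
  Counting Jack, Hank: 1 knight(s) so far. Need 0 more → Iris = Knave.
Case 2: Jack is a Knave (lies)
  Then the count is NOT 1.
  If Iris = Knight, count = 1 = 1 → claim would be true, contradicts lie.
  If Iris = Knave, count = 0 ≠ 1 → lie confirmed ✓

Iris is a Knave.

Knave


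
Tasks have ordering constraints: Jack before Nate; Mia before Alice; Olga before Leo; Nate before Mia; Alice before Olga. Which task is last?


Constraints: Jack before Nate; Mia before Alice; Olga before Leo; Nate before Mia; Alice before Olga
The last task can have nothing scheduled after it, so it must never appear on the left of a 'before'.
Tasks appearing before some other task: Jack, Mia, Olga, Nate, Alice.
The only task not in that list is Leo → it is last.

Leo


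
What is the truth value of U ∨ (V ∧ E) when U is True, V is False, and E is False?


U = True, V = False, E = False
Step 1: V ∧ E = False AND False = False
Step 2: U ∨ False = True OR False = True
AND evaluated first (higher precedence); then OR applied.

True


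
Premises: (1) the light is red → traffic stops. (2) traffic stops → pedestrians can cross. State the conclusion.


Hypothetical syllogism: P → Q, Q → R ⊢ P → R
Premise 1: the light is red → traffic stops
Premise 2: traffic stops → pedestrians can cross
Chain the implications: the middle term (traffic stops) links the two.
Conclusion: If the light is red, then pedestrians can cross.

If the light is red, then pedestrians can cross.


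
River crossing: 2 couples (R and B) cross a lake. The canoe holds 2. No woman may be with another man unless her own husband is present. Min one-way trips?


Label couples R and B.
1. WR+WB → (far: WR,WB; near: HR,HB)
2. WR ←   (far: WB; near: HR,HB,WR)
3. HR+HB → (far: HR,HB,WB; near: WR)
4. HR ←   (far: HB,WB; near: HR,WR)  — HR returns, since WR is alone on near bank
5. HR+WR → (far: all four; near: empty)
Every state respects the constraint.
Minimum trips = 5

5


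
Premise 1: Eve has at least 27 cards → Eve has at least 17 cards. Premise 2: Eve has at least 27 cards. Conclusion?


Modus ponens: P → Q, P ⊢ Q
P: Eve has at least 27 cards
Q: Eve has at least 17 cards
We have P → Q and P is true.
By modus ponens, Q must be true.

Eve has at least 17 cards


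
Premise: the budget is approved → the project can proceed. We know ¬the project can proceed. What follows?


Modus tollens: P → Q, ¬Q ⊢ ¬P
P: the budget is approved
Q: the project can proceed
We have P → Q and Q is false.
By modus tollens, P must be false.

It is not the case that the budget is approved


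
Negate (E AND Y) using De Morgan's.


De Morgan's law: ¬(P ∧ Q) ≡ ¬P ∨ ¬Q
¬(E ∧ Y) = ¬E ∨ ¬Y

¬E ∨ ¬Y


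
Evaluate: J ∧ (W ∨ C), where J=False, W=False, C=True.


J = False, W = False, C = True
Expression: J ∧ (W ∨ C)
Step 1: W ∨ C = False OR True = True
Step 2: J ∧ (True) = False AND True = False

False


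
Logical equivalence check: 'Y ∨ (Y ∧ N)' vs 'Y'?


Expression 1: Y ∨ (Y ∧ N)
Expression 2: Y
Truth table (Y N | Expr1 Expr2):
  T T |   T     T
  T F |   T     T
  F T |   F     F
  F F |   F     F
All 4 rows agree, so the expressions are logically equivalent.

Yes


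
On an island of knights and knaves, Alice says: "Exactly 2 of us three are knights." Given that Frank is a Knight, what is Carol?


Alice claims exactly 2 knights among Alice, Frank, Carol.
Given: Frank is a Knight.

Case 1: Alice is a Knight (tells truth)
  Then exactly 2 of the three are knights.
  Counting Alice, Frank: 2 knight(s) so far. Need 0 more → Carol = Knave.
Case 2: Alice is a Knave (lies)
  Then the count is NOT 2.
  If Carol = Knight, count = 2 = 2 → claim would be true, contradicts lie.
  If Carol = Knave, count = 1 ≠ 2 → lie confirmed ✓

Carol is a Knave.

Knave


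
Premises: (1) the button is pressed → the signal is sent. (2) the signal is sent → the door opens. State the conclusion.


Hypothetical syllogism: P → Q, Q → R ⊢ P → R
Premise 1: the button is pressed → the signal is sent
Premise 2: the signal is sent → the door opens
Chain the implications: the middle term (the signal is sent) links the two.
Conclusion: If the button is pressed, then the door opens.

If the button is pressed, then the door opens.


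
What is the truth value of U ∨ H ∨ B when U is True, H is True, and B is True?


U = True, H = True, B = True
Step 1: U ∨ H = True OR True = True
Step 2: True ∨ B = True OR True = True
OR is true when at least one operand is true.

True


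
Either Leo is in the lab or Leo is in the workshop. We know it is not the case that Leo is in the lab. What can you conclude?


Disjunctive syllogism: P ∨ Q, ¬P ⊢ Q
Disjunction: Leo is in the lab ∨ Leo is in the workshop
We know it is not the case that Leo is in the lab.
By disjunctive syllogism, the other disjunct must be true.

Leo is in the workshop


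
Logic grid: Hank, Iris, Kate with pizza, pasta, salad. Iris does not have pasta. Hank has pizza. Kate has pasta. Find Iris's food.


From clues:
  Kate → pasta
  Hank → pizza
By elimination, Iris gets the remaining.

salad


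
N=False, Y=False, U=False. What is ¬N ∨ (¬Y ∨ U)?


N = False, Y = False, U = False
Expression: ¬N ∨ (¬Y ∨ U)
Step 1: ¬Y = NOT False = True
Step 2: ¬Y ∨ U = True OR False = True
Step 3: ¬N = NOT False = True
Step 4: (True) ∨ (True) = True OR True = True

True


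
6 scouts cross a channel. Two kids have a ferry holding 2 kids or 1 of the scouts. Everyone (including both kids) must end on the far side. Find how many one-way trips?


Per crossing of one of the scouts: kids→, one←, one of the scouts→, one← = 4 trips
6 × 4 = 24, + 1 final kids→ = 25
Minimum trips = 25

25


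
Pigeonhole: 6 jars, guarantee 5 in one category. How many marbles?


Pigeonhole: to guarantee k in one of n categories, need (k-1)×n + 1.
k = 5, n = 6
Minimum = (5-1) × 6 + 1 = 4 × 6 + 1

25


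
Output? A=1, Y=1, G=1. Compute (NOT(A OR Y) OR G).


A OR Y = 1
NOT(1) = 0
0 OR 1 = 1

1


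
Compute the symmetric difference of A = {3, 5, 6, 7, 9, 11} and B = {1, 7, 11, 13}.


A = {3, 5, 6, 7, 9, 11}
B = {1, 7, 11, 13}
Operation: symmetric difference
In A only: [3, 5, 6, 9], in B only: [1, 13]

{1, 3, 5, 6, 9, 13}


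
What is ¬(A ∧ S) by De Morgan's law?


De Morgan's law: ¬(P ∧ Q) ≡ ¬P ∨ ¬Q
¬(A ∧ S) = ¬A ∨ ¬S

¬A ∨ ¬S


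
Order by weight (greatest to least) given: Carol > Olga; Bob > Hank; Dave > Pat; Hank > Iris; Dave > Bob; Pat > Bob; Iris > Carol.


Constraints: Carol > Olga; Bob > Hank; Dave > Pat; Hank > Iris; Dave > Bob; Pat > Bob; Iris > Carol
Method: at each step, the next-highest is the one remaining person who never appears on the smaller side of a constraint between remaining people.
  Step 1: remaining {Pat, Iris, Bob, Olga, Hank, Dave, Carol}; on the smaller side: {Pat, Iris, Bob, Olga, Hank, Carol} → Dave is next (Dave > Pat; Dave > Bob).
  Step 2: remaining {Pat, Iris, Bob, Olga, Hank, Carol}; on the smaller side: {Iris, Bob, Olga, Hank, Carol} → Pat is next (Pat > Bob).
  Step 3: remaining {Iris, Bob, Olga, Hank, Carol}; on the smaller side: {Iris, Olga, Hank, Carol} → Bob is next (Bob > Hank).
  Step 4: remaining {Iris, Olga, Hank, Carol}; on the smaller side: {Iris, Olga, Carol} → Hank is next (Hank > Iris).
  Step 5: remaining {Iris, Olga, Carol}; on the smaller side: {Olga, Carol} → Iris is next (Iris > Carol).
  Step 6: remaining {Olga, Carol}; on the smaller side: {Olga} → Carol is next (Carol > Olga).
  Step 7: only Olga remains → lowest.
Final ranking (highest to lowest):

Dave > Pat > Bob > Hank > Iris > Carol > Olga


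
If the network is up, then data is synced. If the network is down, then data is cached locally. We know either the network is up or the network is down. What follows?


Constructive dilemma: (P → Q) ∧ (R → S), P ∨ R ⊢ Q ∨ S
Premise 1: the network is up → data is synced
Premise 2: the network is down → data is cached locally
Premise 3: the network is up ∨ the network is down
Case 1: Assuming the network is up, then by Premise 1, data is synced.
Case 2: Assuming the network is down, then by Premise 2, data is cached locally.
Since one of the network is up or the network is down must hold, we get data is synced or data is cached locally.

Data is synced or data is cached locally.


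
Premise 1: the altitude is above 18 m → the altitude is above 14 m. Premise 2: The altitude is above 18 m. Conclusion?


Modus ponens: P → Q, P ⊢ Q
P: the altitude is above 18 m
Q: the altitude is above 14 m
We have P → Q and P is true.
By modus ponens, Q must be true.

The altitude is above 14 m


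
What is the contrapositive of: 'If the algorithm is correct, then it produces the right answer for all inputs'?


Original: If the algorithm is correct, then it produces the right answer for all inputs
Contrapositive: If ¬Q, then ¬P
Negate Q: not (it produces the right answer for all inputs)
Negate P: not (the algorithm is correct)

If not (it produces the right answer for all inputs), then not (the algorithm is correct).


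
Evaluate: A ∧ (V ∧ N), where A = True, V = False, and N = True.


A = True, V = False, N = True
Step 1: V ∧ N = False AND True = False
Step 2: A ∧ False = True AND False = False
AND is true only when ALL operands are true.

False


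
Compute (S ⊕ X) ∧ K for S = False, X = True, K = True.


S = False, X = True, K = True
Step 1: S ⊕ X = False XOR True = True
Step 2: True ∧ K = True AND True = True
XOR true when exactly one of S,X is true; then AND with K.

True


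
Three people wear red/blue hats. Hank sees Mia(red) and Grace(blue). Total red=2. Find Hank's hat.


Total red = 2, seen red = 1
Own red = 2 - 1 = 1
Hank's hat is red.

red


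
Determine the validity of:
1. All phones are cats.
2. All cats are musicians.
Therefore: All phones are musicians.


Premise 1: All phones are cats.
Premise 2: All cats are musicians.
Conclusion: All phones are musicians.
Barbara syllogism (AAA-1): All A are B, All B are C → All A are C.
Middle term (cats) distributed in premise 2.

Valid


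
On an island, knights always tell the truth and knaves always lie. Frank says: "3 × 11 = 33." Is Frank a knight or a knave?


Statement: "3 × 11 = 33."
Actual: 3 × 11 = 33
Claimed: 33
Statement is TRUE → Frank tells the truth → Knight

Knight


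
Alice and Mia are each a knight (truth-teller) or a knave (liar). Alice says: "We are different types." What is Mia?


Alice says: "We are different types."
Case 1: Alice is a Knight (truth-teller)
  Statement is true → they ARE different → Mia is a Knave
Case 2: Alice is a Knave (liar)
  Statement is false → they are NOT different → Mia is a Knave
In both cases, Mia is a Knave.

Knave


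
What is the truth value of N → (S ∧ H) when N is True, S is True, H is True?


N = True, S = True, H = True
Step 1: S ∧ H = True AND True = True
Step 2: N → (True): false only when N=True and consequent=False.
Result: True

True


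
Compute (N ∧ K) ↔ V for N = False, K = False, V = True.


N = False, K = False, V = True
Step 1: N ∧ K = False AND False = False
Step 2: (False) ↔ V: true when both sides have same truth value.
Result: False ↔ True = False

False


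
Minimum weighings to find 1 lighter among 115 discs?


Each weighing has 3 outcomes (left heavy / balance / right heavy), so k weighings distinguish at most 3^k cases; splitting into three near-equal groups achieves this.
Need 3^k ≥ 115: 3^4 = 81 < 115 ≤ 3^5 = 243
k = ⌈log₃(115)⌉ = 5

5


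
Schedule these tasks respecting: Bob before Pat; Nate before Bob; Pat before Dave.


Constraints: Bob before Pat; Nate before Bob; Pat before Dave
Method: repeatedly schedule the remaining task that has no remaining task required before it.
  Step 1: remaining {Bob, Dave, Nate, Pat}; every task except Nate still has a predecessor pending → schedule Nate.
  Step 2: remaining {Bob, Dave, Pat}; every task except Bob still has a predecessor pending → schedule Bob.
  Step 3: remaining {Dave, Pat}; every task except Pat still has a predecessor pending → schedule Pat.
  Step 4: only Dave remains → schedule Dave.
Resulting order:

Nate → Bob → Pat → Dave


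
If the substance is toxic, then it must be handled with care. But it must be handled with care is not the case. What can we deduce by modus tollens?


Modus tollens: P → Q, ¬Q ⊢ ¬P
P: the substance is toxic
Q: it must be handled with care
We have P → Q and Q is false.
By modus tollens, P must be false.

It is not the case that the substance is toxic


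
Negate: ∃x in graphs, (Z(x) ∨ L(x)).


Original: ∃x (Z(x) ∨ L(x))
Rule: ¬∀→∃, ¬∃→∀, negate predicate.
Negation: ∀x (¬Z(x) ∧ ¬L(x))

∀x (¬Z(x) ∧ ¬L(x))


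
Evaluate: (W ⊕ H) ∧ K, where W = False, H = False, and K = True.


W = False, H = False, K = True
Step 1: W ⊕ H = False XOR False = False
Step 2: False ∧ K = False AND True = False
XOR true when exactly one of W,H is true; then AND with K.

False


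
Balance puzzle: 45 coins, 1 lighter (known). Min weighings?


Each weighing has 3 outcomes (left heavy / balance / right heavy), so k weighings distinguish at most 3^k cases; splitting into three near-equal groups achieves this.
Need 3^k ≥ 45: 3^3 = 27 < 45 ≤ 3^4 = 81
k = ⌈log₃(45)⌉ = 4

4


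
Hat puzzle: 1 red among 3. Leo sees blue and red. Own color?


Total red = 1, seen red = 1
Own red = 1 - 1 = 0
Leo's hat is blue.

blue


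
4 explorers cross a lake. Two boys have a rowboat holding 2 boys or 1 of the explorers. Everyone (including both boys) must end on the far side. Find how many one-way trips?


Per crossing of one of the explorers: boys→, one←, one of the explorers→, one← = 4 trips
4 × 4 = 16, + 1 final boys→ = 17
Minimum trips = 17

17


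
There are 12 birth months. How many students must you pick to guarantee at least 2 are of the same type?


Pigeonhole: to guarantee k in one of n categories, need (k-1)×n + 1.
k = 2, n = 12
Minimum = (2-1) × 12 + 1 = 1 × 12 + 1

13


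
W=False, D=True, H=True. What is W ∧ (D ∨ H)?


W = False, D = True, H = True
Expression: W ∧ (D ∨ H)
Step 1: D ∨ H = True OR True = True
Step 2: W ∧ (True) = False AND True = False

False


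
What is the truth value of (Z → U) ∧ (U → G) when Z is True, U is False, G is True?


Z = True, U = False, G = True
Step 1: Z → U is false only when Z=True and U=False. Result: False
Step 2: U → G is false only when U=True and G=False. Result: True
Step 3: False ∧ True = False

False


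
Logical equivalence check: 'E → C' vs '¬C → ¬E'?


Expression 1: E → C
Expression 2: ¬C → ¬E
Truth table (E C | Expr1 Expr2):
  T T |   T     T
  T F |   F     F
  F T |   T     T
  F F |   T     T
All 4 rows agree, so the expressions are logically equivalent.

Yes


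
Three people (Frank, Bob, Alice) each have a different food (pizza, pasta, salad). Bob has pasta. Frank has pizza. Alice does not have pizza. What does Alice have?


From clues:
  Frank → pizza
  Bob → pasta
By elimination, Alice gets the remaining.

salad


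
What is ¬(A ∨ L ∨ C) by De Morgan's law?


De Morgan's law: ¬(P ∨ Q ∨ R) ≡ ¬P ∧ ¬Q ∧ ¬R
¬(A ∨ L ∨ C) = ¬A ∧ ¬L ∧ ¬C

¬A ∧ ¬L ∧ ¬C


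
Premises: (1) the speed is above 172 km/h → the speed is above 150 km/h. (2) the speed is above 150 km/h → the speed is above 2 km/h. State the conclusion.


Hypothetical syllogism: P → Q, Q → R ⊢ P → R
Premise 1: the speed is above 172 km/h → the speed is above 150 km/h
Premise 2: the speed is above 150 km/h → the speed is above 2 km/h
Chain the implications: the middle term (the speed is above 150 km/h) links the two.
Conclusion: If the speed is above 172 km/h, then the speed is above 2 km/h.

If the speed is above 172 km/h, then the speed is above 2 km/h.


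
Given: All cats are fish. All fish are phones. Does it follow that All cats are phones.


Premise 1: All cats are fish.
Premise 2: All fish are phones.
Conclusion: All cats are phones.
Barbara syllogism (AAA-1): All A are B, All B are C → All A are C.
Middle term (fish) distributed in premise 2.

Valid


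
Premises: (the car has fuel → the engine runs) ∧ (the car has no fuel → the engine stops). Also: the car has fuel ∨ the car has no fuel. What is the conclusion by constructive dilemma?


Constructive dilemma: (P → Q) ∧ (R → S), P ∨ R ⊢ Q ∨ S
Premise 1: the car has fuel → the engine runs
Premise 2: the car has no fuel → the engine stops
Premise 3: the car has fuel ∨ the car has no fuel
Case 1: Assuming the car has fuel, then by Premise 1, the engine runs.
Case 2: Assuming the car has no fuel, then by Premise 2, the engine stops.
Since one of the car has fuel or the car has no fuel must hold, we get the engine runs or the engine stops.

The engine runs or the engine stops.


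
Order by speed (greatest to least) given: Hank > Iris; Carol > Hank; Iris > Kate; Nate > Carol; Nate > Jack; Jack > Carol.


Constraints: Hank > Iris; Carol > Hank; Iris > Kate; Nate > Carol; Nate > Jack; Jack > Carol
Method: at each step, the next-highest is the one remaining person who never appears on the smaller side of a constraint between remaining people.
  Step 1: remaining {Carol, Kate, Iris, Hank, Jack, Nate}; on the smaller side: {Carol, Kate, Iris, Hank, Jack} → Nate is next (Nate > Carol; Nate > Jack).
  Step 2: remaining {Carol, Kate, Iris, Hank, Jack}; on the smaller side: {Carol, Kate, Iris, Hank} → Jack is next (Jack > Carol).
  Step 3: remaining {Carol, Kate, Iris, Hank}; on the smaller side: {Kate, Iris, Hank} → Carol is next (Carol > Hank).
  Step 4: remaining {Kate, Iris, Hank}; on the smaller side: {Kate, Iris} → Hank is next (Hank > Iris).
  Step 5: remaining {Kate, Iris}; on the smaller side: {Kate} → Iris is next (Iris > Kate).
  Step 6: only Kate remains → lowest.
Final ranking (highest to lowest):

Nate > Jack > Carol > Hank > Iris > Kate


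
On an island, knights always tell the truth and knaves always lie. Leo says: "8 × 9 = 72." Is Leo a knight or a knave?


Statement: "8 × 9 = 72."
Actual: 8 × 9 = 72
Claimed: 72
Statement is TRUE → Leo tells the truth → Knight

Knight


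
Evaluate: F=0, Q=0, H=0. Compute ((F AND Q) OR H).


F AND Q = 0&0 = 0
0 OR 0 = 0

0


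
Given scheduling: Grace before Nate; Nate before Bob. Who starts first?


Constraints: Grace before Nate; Nate before Bob
The first task can have nothing scheduled before it, so it must never appear on the right of a 'before'.
Tasks appearing after some 'before': Nate, Bob.
The only task not in that list is Grace → it is first.

Grace


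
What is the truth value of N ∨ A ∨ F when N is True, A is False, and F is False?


N = True, A = False, F = False
Step 1: N ∨ A = True OR False = True
Step 2: True ∨ F = True OR False = True
OR is true when at least one operand is true.

True


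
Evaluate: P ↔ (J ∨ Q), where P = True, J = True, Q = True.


P = True, J = True, Q = True
Step 1: J ∨ Q = True OR True = True
Step 2: P ↔ (True): true when both sides have same truth value.
Result: True ↔ True = True

True


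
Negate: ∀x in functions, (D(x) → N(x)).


Original: ∀x (D(x) → N(x))
Rule: ¬∀→∃, ¬∃→∀, negate predicate.
Negation: ∃x (D(x) ∧ ¬N(x))

∃x (D(x) ∧ ¬N(x))


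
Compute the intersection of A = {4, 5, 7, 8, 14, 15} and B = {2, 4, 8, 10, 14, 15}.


A = {4, 5, 7, 8, 14, 15}
B = {2, 4, 8, 10, 14, 15}
Operation: intersection
Elements in both: 4, 8, 14, 15

{4, 8, 14, 15}


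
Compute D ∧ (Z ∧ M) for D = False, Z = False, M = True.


D = False, Z = False, M = True
Step 1: Z ∧ M = False AND True = False
Step 2: D ∧ False = False AND False = False
AND is true only when ALL operands are true.

False


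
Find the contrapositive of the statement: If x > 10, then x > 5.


Original: If x > 10, then x > 5
Contrapositive: If ¬Q, then ¬P
Negate Q: not (x > 5)
Negate P: not (x > 10)

If not (x > 5), then not (x > 10).


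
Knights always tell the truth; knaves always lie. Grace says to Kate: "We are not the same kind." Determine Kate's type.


Grace says: "We are not the same kind."
Case 1: Grace is a Knight (truth-teller)
  Statement is true → they ARE different → Kate is a Knave
Case 2: Grace is a Knave (liar)
  Statement is false → they are NOT different → Kate is a Knave
In both cases, Kate is a Knave.

Knave


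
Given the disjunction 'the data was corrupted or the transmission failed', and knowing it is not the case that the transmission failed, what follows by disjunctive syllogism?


Disjunctive syllogism: P ∨ Q, ¬P ⊢ Q
Disjunction: the data was corrupted ∨ the transmission failed
We know it is not the case that the transmission failed.
By disjunctive syllogism, the other disjunct must be true.

The data was corrupted


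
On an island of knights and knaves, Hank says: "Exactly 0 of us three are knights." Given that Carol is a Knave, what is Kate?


Hank claims exactly 0 knights among Hank, Carol, Kate.
Given: Carol is a Knave.

Case 1: Hank is a Knight (tells truth)
  Then exactly 0 of the three are knights.
  Counting Hank, Carol: 1 knight(s) so far. Need -1 more → impossible.
Case 2: Hank is a Knave (lies)
  Then the count is NOT 0.
  If Kate = Knave, count = 0 = 0 → claim would be true, contradicts lie.
  If Kate = Knight, count = 1 ≠ 0 → lie confirmed ✓

Kate is a Knight.

Knight


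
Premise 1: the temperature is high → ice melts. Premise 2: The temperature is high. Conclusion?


Modus ponens: P → Q, P ⊢ Q
P: the temperature is high
Q: ice melts
We have P → Q and P is true.
By modus ponens, Q must be true.

Ice melts


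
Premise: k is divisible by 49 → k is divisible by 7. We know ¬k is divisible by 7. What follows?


Modus tollens: P → Q, ¬Q ⊢ ¬P
P: k is divisible by 49
Q: k is divisible by 7
We have P → Q and Q is false.
By modus tollens, P must be false.

It is not the case that k is divisible by 49


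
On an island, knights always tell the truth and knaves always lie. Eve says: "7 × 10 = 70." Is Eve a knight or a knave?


Statement: "7 × 10 = 70."
Actual: 7 × 10 = 70
Claimed: 70
Statement is TRUE → Eve tells the truth → Knight

Knight


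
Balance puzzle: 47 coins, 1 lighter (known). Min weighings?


Each weighing has 3 outcomes (left heavy / balance / right heavy), so k weighings distinguish at most 3^k cases; splitting into three near-equal groups achieves this.
Need 3^k ≥ 47: 3^3 = 27 < 47 ≤ 3^4 = 81
k = ⌈log₃(47)⌉ = 4

4


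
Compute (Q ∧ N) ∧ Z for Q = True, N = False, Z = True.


Q = True, N = False, Z = True
Step 1: Q ∧ N = True AND False = False
Step 2: False ∧ Z = False AND True = False
AND is true only when ALL operands are true.

False


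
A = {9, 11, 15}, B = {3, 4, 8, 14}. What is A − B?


A = {9, 11, 15}
B = {3, 4, 8, 14}
Operation: difference A − B
In A but not B: 9, 11, 15

{9, 11, 15}


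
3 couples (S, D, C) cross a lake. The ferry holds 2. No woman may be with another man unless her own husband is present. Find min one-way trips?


Label couples S, D, C (H = husband, W = wife).
Counting alone: 6 people, the ferry carries 2 and someone must bring it back, so each round trip nets at most +1 on the far side until the last crossing → at least 9 trips. The jealousy constraint makes 9 impossible; the shortest valid schedule has 11:
1. WS+WD →  (far: WS,WD; near: HS,HD,HC,WC)
2. WS ←       (far: WD; near: HS,HD,HC,WS,WC)
3. WS+WC →  (far: WS,WD,WC; near: HS,HD,HC)
4. WS ←       (far: WD,WC; near: HS,HD,HC,WS)
5. HD+HC →  (far: HD,WD,HC,WC; near: HS,WS)
6. HD+WD ←  (far: HC,WC; near: HS,WS,HD,WD)
7. HS+HD →  (far: HS,HD,HC,WC; near: WS,WD)
8. WC ←       (far: HS,HD,HC; near: WS,WD,WC)
9. WS+WD →  (far: HS,WS,HD,WD,HC; near: WC)
10. HC ←      (far: HS,WS,HD,WD; near: HC,WC)
11. HC+WC → (far: all six; near: empty)
In every state each wife is either with her husband or with no other man.
Minimum trips = 11

11


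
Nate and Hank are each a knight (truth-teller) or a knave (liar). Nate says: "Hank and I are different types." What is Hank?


Nate says: "Hank and I are different types."
Case 1: Nate is a Knight (truth-teller)
  Statement is true → they ARE different → Hank is a Knave
Case 2: Nate is a Knave (liar)
  Statement is false → they are NOT different → Hank is a Knave
In both cases, Hank is a Knave.

Knave


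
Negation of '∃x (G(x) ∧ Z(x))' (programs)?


Original: ∃x (G(x) ∧ Z(x))
Rule: ¬∀→∃, ¬∃→∀, negate predicate.
Negation: ∀x (¬G(x) ∨ ¬Z(x))

∀x (¬G(x) ∨ ¬Z(x))


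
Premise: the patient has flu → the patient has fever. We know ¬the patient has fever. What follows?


Modus tollens: P → Q, ¬Q ⊢ ¬P
P: the patient has flu
Q: the patient has fever
We have P → Q and Q is false.
By modus tollens, P must be false.

It is not the case that the patient has flu


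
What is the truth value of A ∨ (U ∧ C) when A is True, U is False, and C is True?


A = True, U = False, C = True
Step 1: U ∧ C = False AND True = False
Step 2: A ∨ False = True OR False = True
AND evaluated first (higher precedence); then OR applied.

True


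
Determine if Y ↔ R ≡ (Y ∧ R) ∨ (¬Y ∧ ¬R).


Expression 1: Y ↔ R
Expression 2: (Y ∧ R) ∨ (¬Y ∧ ¬R)
Truth table (Y R | Expr1 Expr2):
  T T |   T     T
  T F |   F     F
  F T |   F     F
  F F |   T     T
All 4 rows agree, so the expressions are logically equivalent.

Yes


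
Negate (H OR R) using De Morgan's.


De Morgan's law: ¬(P ∨ Q) ≡ ¬P ∧ ¬Q
¬(H ∨ R) = ¬H ∧ ¬R

¬H ∧ ¬R


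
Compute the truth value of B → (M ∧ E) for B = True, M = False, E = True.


B = True, M = False, E = True
Step 1: M ∧ E = False AND True = False
Step 2: B → (False): false only when B=True and consequent=False.
Result: False

False


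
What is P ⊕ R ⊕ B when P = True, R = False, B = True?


P = True, R = False, B = True
Step 1: P ⊕ R = True XOR False = True
Step 2: True ⊕ B = True XOR True = False
XOR is true when an odd number of operands are true.

False


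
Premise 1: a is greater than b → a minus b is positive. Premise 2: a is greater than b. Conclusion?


Modus ponens: P → Q, P ⊢ Q
P: a is greater than b
Q: a minus b is positive
We have P → Q and P is true.
By modus ponens, Q must be true.

a minus b is positive


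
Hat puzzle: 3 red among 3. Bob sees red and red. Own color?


Total red = 3, seen red = 2
Own red = 3 - 2 = 1
Bob's hat is red.

red


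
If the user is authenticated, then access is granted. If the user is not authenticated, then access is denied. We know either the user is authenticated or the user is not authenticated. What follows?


Constructive dilemma: (P → Q) ∧ (R → S), P ∨ R ⊢ Q ∨ S
Premise 1: the user is authenticated → access is granted
Premise 2: the user is not authenticated → access is denied
Premise 3: the user is authenticated ∨ the user is not authenticated
Case 1: Assuming the user is authenticated, then by Premise 1, access is granted.
Case 2: Assuming the user is not authenticated, then by Premise 2, access is denied.
Since one of the user is authenticated or the user is not authenticated must hold, we get access is granted or access is denied.

Access is granted or access is denied.


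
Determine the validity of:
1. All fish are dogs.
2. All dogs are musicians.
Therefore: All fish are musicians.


Premise 1: All fish are dogs.
Premise 2: All dogs are musicians.
Conclusion: All fish are musicians.
Barbara syllogism (AAA-1): All A are B, All B are C → All A are C.
Middle term (dogs) distributed in premise 2.

Valid


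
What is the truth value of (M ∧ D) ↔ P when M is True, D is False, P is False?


M = True, D = False, P = False
Step 1: M ∧ D = True AND False = False
Step 2: (False) ↔ P: true when both sides have same truth value.
Result: False ↔ False = True

True


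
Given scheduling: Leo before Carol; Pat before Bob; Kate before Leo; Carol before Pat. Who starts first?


Constraints: Leo before Carol; Pat before Bob; Kate before Leo; Carol before Pat
The first task can have nothing scheduled before it, so it must never appear on the right of a 'before'.
Tasks appearing after some 'before': Carol, Bob, Leo, Pat.
The only task not in that list is Kate → it is first.

Kate


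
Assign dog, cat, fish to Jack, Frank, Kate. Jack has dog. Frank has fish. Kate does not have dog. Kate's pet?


From clues:
  Frank → fish
  Jack → dog
By elimination, Kate gets the remaining.

cat


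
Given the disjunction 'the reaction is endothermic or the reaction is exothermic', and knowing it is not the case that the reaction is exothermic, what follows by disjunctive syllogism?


Disjunctive syllogism: P ∨ Q, ¬P ⊢ Q
Disjunction: the reaction is endothermic ∨ the reaction is exothermic
We know it is not the case that the reaction is exothermic.
By disjunctive syllogism, the other disjunct must be true.

The reaction is endothermic


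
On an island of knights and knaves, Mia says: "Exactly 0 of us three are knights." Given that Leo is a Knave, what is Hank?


Mia claims exactly 0 knights among Mia, Leo, Hank.
Given: Leo is a Knave.

Case 1: Mia is a Knight (tells truth)
  Then exactly 0 of the three are knights.
  Counting Mia, Leo: 1 knight(s) so far. Need -1 more → impossible.
Case 2: Mia is a Knave (lies)
  Then the count is NOT 0.
  If Hank = Knave, count = 0 = 0 → claim would be true, contradicts lie.
  If Hank = Knight, count = 1 ≠ 0 → lie confirmed ✓

Hank is a Knight.

Knight


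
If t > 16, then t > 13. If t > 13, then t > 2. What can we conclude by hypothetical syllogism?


Hypothetical syllogism: P → Q, Q → R ⊢ P → R
Premise 1: t > 16 → t > 13
Premise 2: t > 13 → t > 2
Chain the implications: the middle term (t > 13) links the two.
Conclusion: If t > 16, then t > 2.

If t > 16, then t > 2.


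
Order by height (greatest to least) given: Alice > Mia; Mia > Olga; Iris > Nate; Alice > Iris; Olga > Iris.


Constraints: Alice > Mia; Mia > Olga; Iris > Nate; Alice > Iris; Olga > Iris
Method: at each step, the next-highest is the one remaining person who never appears on the smaller side of a constraint between remaining people.
  Step 1: remaining {Nate, Olga, Alice, Mia, Iris}; on the smaller side: {Nate, Olga, Mia, Iris} → Alice is next (Alice > Mia; Alice > Iris).
  Step 2: remaining {Nate, Olga, Mia, Iris}; on the smaller side: {Nate, Olga, Iris} → Mia is next (Mia > Olga).
  Step 3: remaining {Nate, Olga, Iris}; on the smaller side: {Nate, Iris} → Olga is next (Olga > Iris).
  Step 4: remaining {Nate, Iris}; on the smaller side: {Nate} → Iris is next (Iris > Nate).
  Step 5: only Nate remains → lowest.
Final ranking (highest to lowest):

Alice > Mia > Olga > Iris > Nate


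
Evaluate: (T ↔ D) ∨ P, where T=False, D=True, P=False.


T = False, D = True, P = False
Expression: (T ↔ D) ∨ P
Step 1: T ↔ D = (False iff True) (true when values match) = False
Step 2: (False) ∨ P = False OR False = False

False


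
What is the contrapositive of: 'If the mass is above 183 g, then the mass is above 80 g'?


Original: If the mass is above 183 g, then the mass is above 80 g
Contrapositive: If ¬Q, then ¬P
Negate Q: not (the mass is above 80 g)
Negate P: not (the mass is above 183 g)

If not (the mass is above 80 g), then not (the mass is above 183 g).


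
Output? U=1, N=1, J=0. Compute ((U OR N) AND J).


U OR N = 1|1 = 1
1 AND 0 = 0

0


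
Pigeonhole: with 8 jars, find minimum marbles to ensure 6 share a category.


Pigeonhole: to guarantee k in one of n categories, need (k-1)×n + 1.
k = 6, n = 8
Minimum = (6-1) × 8 + 1 = 5 × 8 + 1

41


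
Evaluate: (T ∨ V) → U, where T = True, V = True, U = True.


T = True, V = True, U = True
Step 1: T ∨ V = True OR True = True
Step 2: (True) → U: false only when antecedent=True and U=False.
Result: True

True


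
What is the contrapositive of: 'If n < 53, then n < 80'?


Original: If n < 53, then n < 80
Contrapositive: If ¬Q, then ¬P
Negate Q: not (n < 80)
Negate P: not (n < 53)

If not (n < 80), then not (n < 53).
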